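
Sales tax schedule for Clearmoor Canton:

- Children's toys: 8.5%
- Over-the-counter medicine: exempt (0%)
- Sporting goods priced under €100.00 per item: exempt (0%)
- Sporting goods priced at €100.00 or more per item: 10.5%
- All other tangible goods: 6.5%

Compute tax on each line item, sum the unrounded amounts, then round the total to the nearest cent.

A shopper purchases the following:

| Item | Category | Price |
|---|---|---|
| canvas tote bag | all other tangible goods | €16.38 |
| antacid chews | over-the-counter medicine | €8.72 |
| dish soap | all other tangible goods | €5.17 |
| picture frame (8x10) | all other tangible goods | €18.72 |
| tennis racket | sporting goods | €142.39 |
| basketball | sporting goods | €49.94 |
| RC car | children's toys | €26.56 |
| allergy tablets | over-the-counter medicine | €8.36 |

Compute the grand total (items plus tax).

€296.07

Canvas tote bag €16.38: all other tangible goods → 6.5% → €1.0647
Antacid chews €8.72: over-the-counter medicine → 0% → €0.00
Dish soap €5.17: all other tangible goods → 6.5% → €0.33605
Picture frame (8x10) €18.72: all other tangible goods → 6.5% → €1.2168
Tennis racket €142.39: sporting goods, €100.00 or more → 10.5% → €14.95095
Basketball €49.94: sporting goods, under €100.00 → 0% → €0.00
RC car €26.56: children's toys → 8.5% → €2.2576
Allergy tablets €8.36: over-the-counter medicine → 0% → €0.00
Subtotal = €276.24; unrounded tax = €19.8261 → €19.83; total due = €296.07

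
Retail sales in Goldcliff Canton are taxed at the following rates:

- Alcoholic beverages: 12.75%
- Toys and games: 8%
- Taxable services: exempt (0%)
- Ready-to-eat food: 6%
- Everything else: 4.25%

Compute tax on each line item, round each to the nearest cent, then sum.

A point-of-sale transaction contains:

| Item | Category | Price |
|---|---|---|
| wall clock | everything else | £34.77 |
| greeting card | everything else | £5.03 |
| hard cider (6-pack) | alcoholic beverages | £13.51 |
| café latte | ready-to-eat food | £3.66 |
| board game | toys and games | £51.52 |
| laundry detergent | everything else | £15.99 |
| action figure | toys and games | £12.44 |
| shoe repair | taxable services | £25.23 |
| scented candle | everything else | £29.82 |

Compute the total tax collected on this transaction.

Wall clock £34.77: everything else → 4.25% → £1.48
Greeting card £5.03: everything else → 4.25% → £0.21
Hard cider (6-pack) £13.51: alcoholic beverages → 12.75% → £1.72
Café latte £3.66: ready-to-eat food → 6% → £0.22
Board game £51.52: toys and games → 8% → £4.12
Laundry detergent £15.99: everything else → 4.25% → £0.68
Action figure £12.44: toys and games → 8% → £1.00
Shoe repair £25.23: taxable services → 0% → £0.00
Scented candle £29.82: everything else → 4.25% → £1.27
Total tax = £1.48 + £0.21 + £1.72 + £0.22 + £4.12 + £0.68 + £1.00 + £1.27 = £10.70

£10.70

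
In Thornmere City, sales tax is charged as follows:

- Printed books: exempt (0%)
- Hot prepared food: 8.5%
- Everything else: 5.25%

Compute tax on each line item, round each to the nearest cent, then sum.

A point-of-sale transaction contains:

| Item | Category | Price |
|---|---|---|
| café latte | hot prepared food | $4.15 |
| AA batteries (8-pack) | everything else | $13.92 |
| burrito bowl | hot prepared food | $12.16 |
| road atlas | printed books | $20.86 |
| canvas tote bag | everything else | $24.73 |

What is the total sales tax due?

Café latte $4.15: hot prepared food → 8.5% → $0.35
AA batteries (8-pack) $13.92: everything else → 5.25% → $0.73
Burrito bowl $12.16: hot prepared food → 8.5% → $1.03
Road atlas $20.86: printed books → 0% → $0.00
Canvas tote bag $24.73: everything else → 5.25% → $1.30
Total tax = $0.35 + $0.73 + $1.03 + $1.30 = $3.41

$3.41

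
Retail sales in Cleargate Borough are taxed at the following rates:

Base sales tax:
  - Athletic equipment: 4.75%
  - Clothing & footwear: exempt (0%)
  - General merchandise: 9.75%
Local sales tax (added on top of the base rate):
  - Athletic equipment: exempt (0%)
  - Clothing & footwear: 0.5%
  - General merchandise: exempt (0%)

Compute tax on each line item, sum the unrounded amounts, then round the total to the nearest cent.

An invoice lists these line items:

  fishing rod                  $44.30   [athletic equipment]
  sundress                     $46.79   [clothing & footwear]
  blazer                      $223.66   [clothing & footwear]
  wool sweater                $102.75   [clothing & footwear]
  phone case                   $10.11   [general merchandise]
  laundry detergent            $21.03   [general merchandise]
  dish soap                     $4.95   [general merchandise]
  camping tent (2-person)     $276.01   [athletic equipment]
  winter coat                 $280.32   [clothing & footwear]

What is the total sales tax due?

$22.00

Fishing rod $44.30: athletic equipment → 4.75% + 0% local = 4.75% → $2.10425
Sundress $46.79: clothing & footwear → 0% + 0.5% local = 0.5% → $0.23395
Blazer $223.66: clothing & footwear → 0% + 0.5% local = 0.5% → $1.1183
Wool sweater $102.75: clothing & footwear → 0% + 0.5% local = 0.5% → $0.51375
Phone case $10.11: general merchandise → 9.75% + 0% local = 9.75% → $0.985725
Laundry detergent $21.03: general merchandise → 9.75% + 0% local = 9.75% → $2.050425
Dish soap $4.95: general merchandise → 9.75% + 0% local = 9.75% → $0.482625
Camping tent (2-person) $276.01: athletic equipment → 4.75% + 0% local = 4.75% → $13.110475
Winter coat $280.32: clothing & footwear → 0% + 0.5% local = 0.5% → $1.4016
Unrounded tax sum = $22.0011 → $22.00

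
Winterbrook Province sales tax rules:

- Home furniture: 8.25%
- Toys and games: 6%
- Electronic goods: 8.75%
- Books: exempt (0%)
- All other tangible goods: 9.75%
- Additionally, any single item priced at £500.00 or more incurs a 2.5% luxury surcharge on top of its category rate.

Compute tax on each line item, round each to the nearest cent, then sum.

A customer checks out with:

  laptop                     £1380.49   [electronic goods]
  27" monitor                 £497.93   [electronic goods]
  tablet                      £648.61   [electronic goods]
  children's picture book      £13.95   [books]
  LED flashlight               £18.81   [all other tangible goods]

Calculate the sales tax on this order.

Laptop £1380.49: electronic goods → 8.75% + 2.5% surcharge = 11.25% → £155.31
27" monitor £497.93: electronic goods → 8.75% → £43.57
Tablet £648.61: electronic goods → 8.75% + 2.5% surcharge = 11.25% → £72.97
Children's picture book £13.95: books → 0% → £0.00
LED flashlight £18.81: all other tangible goods → 9.75% → £1.83
Total tax = £155.31 + £43.57 + £72.97 + £1.83 = £273.68

£273.68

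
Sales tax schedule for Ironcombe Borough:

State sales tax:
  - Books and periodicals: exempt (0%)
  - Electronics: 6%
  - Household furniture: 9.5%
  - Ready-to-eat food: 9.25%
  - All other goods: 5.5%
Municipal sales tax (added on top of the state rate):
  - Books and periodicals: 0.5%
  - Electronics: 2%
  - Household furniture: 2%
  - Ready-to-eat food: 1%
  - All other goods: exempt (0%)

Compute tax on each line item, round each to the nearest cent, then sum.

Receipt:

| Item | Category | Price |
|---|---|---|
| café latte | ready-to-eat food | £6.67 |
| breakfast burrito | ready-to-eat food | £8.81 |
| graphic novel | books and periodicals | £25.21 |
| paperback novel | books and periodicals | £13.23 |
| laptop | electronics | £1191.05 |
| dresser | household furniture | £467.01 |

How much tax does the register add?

£150.77

Café latte £6.67: ready-to-eat food → 9.25% + 1% municipal = 10.25% → £0.68
Breakfast burrito £8.81: ready-to-eat food → 9.25% + 1% municipal = 10.25% → £0.90
Graphic novel £25.21: books and periodicals → 0% + 0.5% municipal = 0.5% → £0.13
Paperback novel £13.23: books and periodicals → 0% + 0.5% municipal = 0.5% → £0.07
Laptop £1191.05: electronics → 6% + 2% municipal = 8% → £95.28
Dresser £467.01: household furniture → 9.5% + 2% municipal = 11.5% → £53.71
Total tax = £0.68 + £0.90 + £0.13 + £0.07 + £95.28 + £53.71 = £150.77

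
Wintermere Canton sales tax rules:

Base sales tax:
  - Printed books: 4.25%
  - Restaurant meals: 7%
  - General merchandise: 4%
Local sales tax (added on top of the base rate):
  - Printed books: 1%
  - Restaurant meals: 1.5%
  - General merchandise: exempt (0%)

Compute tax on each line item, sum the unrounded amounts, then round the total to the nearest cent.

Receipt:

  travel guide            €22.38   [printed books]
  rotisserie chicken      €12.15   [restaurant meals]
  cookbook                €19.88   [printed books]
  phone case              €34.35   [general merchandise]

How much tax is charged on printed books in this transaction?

Travel guide €22.38: printed books → 4.25% + 1% local = 5.25% → €1.17495
Cookbook €19.88: printed books → 4.25% + 1% local = 5.25% → €1.0437
Tax on printed books: unrounded sum = €2.21865 → €2.22

€2.22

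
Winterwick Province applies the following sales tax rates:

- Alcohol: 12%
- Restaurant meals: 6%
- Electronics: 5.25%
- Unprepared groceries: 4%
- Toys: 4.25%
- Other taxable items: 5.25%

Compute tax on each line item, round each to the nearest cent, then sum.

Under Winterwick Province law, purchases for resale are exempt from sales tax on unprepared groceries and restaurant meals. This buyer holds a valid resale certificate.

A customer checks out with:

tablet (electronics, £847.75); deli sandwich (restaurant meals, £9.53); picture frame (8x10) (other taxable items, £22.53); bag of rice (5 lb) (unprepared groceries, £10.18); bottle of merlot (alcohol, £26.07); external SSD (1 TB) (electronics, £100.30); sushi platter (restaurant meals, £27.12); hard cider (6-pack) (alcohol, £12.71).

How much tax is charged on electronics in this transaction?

Tablet £847.75: electronics → 5.25% → £44.51
External SSD (1 TB) £100.30: electronics → 5.25% → £5.27
Tax on electronics = £44.51 + £5.27 = £49.78

£49.78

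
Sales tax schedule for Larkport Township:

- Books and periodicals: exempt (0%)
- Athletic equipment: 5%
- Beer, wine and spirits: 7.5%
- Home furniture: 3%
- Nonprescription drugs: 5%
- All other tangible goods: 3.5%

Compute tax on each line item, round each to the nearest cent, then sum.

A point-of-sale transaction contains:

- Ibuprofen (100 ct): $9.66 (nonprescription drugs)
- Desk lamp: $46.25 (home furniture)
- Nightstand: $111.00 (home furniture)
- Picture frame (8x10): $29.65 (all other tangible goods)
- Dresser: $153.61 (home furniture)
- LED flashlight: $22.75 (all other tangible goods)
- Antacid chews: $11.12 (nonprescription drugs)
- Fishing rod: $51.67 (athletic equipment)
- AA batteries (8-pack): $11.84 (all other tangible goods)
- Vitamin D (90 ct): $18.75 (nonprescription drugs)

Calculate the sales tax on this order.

Ibuprofen (100 ct) $9.66: nonprescription drugs → 5% → $0.48
Desk lamp $46.25: home furniture → 3% → $1.39
Nightstand $111.00: home furniture → 3% → $3.33
Picture frame (8x10) $29.65: all other tangible goods → 3.5% → $1.04
Dresser $153.61: home furniture → 3% → $4.61
LED flashlight $22.75: all other tangible goods → 3.5% → $0.80
Antacid chews $11.12: nonprescription drugs → 5% → $0.56
Fishing rod $51.67: athletic equipment → 5% → $2.58
AA batteries (8-pack) $11.84: all other tangible goods → 3.5% → $0.41
Vitamin D (90 ct) $18.75: nonprescription drugs → 5% → $0.94
Total tax = $0.48 + $1.39 + $3.33 + $1.04 + $4.61 + $0.80 + $0.56 + $2.58 + $0.41 + $0.94 = $16.14

$16.14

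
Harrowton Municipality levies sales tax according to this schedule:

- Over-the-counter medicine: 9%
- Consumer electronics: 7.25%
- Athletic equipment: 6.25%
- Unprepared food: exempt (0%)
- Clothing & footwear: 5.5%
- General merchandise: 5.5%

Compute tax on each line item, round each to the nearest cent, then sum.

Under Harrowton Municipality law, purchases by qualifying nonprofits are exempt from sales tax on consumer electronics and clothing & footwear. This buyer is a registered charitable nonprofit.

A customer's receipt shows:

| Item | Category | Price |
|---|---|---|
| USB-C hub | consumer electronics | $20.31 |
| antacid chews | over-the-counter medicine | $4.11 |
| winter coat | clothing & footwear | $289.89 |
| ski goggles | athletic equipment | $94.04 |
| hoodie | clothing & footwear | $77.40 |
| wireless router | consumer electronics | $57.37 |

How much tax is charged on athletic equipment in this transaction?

$5.88

Ski goggles $94.04: athletic equipment → 6.25% → $5.88
Tax on athletic equipment = $5.88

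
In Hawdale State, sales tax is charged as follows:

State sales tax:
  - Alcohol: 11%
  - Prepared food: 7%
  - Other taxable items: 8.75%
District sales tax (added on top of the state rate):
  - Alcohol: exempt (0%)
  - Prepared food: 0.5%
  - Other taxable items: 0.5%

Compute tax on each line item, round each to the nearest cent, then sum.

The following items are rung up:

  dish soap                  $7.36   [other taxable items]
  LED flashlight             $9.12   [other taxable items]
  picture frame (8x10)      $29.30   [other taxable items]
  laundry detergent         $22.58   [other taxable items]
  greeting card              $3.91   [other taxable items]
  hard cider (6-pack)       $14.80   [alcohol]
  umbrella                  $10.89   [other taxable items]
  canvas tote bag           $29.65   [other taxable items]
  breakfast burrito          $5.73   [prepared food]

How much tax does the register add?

$12.49

Dish soap $7.36: other taxable items → 8.75% + 0.5% district = 9.25% → $0.68
LED flashlight $9.12: other taxable items → 8.75% + 0.5% district = 9.25% → $0.84
Picture frame (8x10) $29.30: other taxable items → 8.75% + 0.5% district = 9.25% → $2.71
Laundry detergent $22.58: other taxable items → 8.75% + 0.5% district = 9.25% → $2.09
Greeting card $3.91: other taxable items → 8.75% + 0.5% district = 9.25% → $0.36
Hard cider (6-pack) $14.80: alcohol → 11% + 0% district = 11% → $1.63
Umbrella $10.89: other taxable items → 8.75% + 0.5% district = 9.25% → $1.01
Canvas tote bag $29.65: other taxable items → 8.75% + 0.5% district = 9.25% → $2.74
Breakfast burrito $5.73: prepared food → 7% + 0.5% district = 7.5% → $0.43
Total tax = $0.68 + $0.84 + $2.71 + $2.09 + $0.36 + $1.63 + $1.01 + $2.74 + $0.43 = $12.49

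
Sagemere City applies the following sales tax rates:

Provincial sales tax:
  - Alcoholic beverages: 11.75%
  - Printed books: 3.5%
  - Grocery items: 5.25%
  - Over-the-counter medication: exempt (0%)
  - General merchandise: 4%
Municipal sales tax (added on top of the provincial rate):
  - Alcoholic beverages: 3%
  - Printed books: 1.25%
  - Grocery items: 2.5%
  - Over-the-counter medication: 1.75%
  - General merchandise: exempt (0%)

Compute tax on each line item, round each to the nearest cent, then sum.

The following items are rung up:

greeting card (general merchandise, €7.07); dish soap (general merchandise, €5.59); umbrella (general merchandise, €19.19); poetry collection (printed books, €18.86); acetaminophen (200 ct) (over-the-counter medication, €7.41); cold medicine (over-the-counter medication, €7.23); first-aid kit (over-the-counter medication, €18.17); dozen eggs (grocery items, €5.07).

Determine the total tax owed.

€3.14

Greeting card €7.07: general merchandise → 4% + 0% municipal = 4% → €0.28
Dish soap €5.59: general merchandise → 4% + 0% municipal = 4% → €0.22
Umbrella €19.19: general merchandise → 4% + 0% municipal = 4% → €0.77
Poetry collection €18.86: printed books → 3.5% + 1.25% municipal = 4.75% → €0.90
Acetaminophen (200 ct) €7.41: over-the-counter medication → 0% + 1.75% municipal = 1.75% → €0.13
Cold medicine €7.23: over-the-counter medication → 0% + 1.75% municipal = 1.75% → €0.13
First-aid kit €18.17: over-the-counter medication → 0% + 1.75% municipal = 1.75% → €0.32
Dozen eggs €5.07: grocery items → 5.25% + 2.5% municipal = 7.75% → €0.39
Total tax = €0.28 + €0.22 + €0.77 + €0.90 + €0.13 + €0.13 + €0.32 + €0.39 = €3.14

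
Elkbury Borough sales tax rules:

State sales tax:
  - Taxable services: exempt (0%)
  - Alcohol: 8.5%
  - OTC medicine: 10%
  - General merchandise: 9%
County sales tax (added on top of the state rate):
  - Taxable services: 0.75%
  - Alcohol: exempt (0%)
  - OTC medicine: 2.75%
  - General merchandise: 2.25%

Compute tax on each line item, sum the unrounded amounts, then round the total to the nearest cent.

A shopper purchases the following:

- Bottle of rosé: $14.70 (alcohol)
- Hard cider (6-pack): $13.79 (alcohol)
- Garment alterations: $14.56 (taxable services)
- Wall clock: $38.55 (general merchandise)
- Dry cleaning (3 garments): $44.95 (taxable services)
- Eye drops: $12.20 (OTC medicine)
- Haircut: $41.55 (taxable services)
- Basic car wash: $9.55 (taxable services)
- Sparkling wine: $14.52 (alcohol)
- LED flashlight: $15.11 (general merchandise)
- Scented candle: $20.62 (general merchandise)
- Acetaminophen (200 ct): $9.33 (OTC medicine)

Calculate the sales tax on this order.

$15.59

Bottle of rosé $14.70: alcohol → 8.5% + 0% county = 8.5% → $1.2495
Hard cider (6-pack) $13.79: alcohol → 8.5% + 0% county = 8.5% → $1.17215
Garment alterations $14.56: taxable services → 0% + 0.75% county = 0.75% → $0.1092
Wall clock $38.55: general merchandise → 9% + 2.25% county = 11.25% → $4.336875
Dry cleaning (3 garments) $44.95: taxable services → 0% + 0.75% county = 0.75% → $0.337125
Eye drops $12.20: OTC medicine → 10% + 2.75% county = 12.75% → $1.5555
Haircut $41.55: taxable services → 0% + 0.75% county = 0.75% → $0.311625
Basic car wash $9.55: taxable services → 0% + 0.75% county = 0.75% → $0.071625
Sparkling wine $14.52: alcohol → 8.5% + 0% county = 8.5% → $1.2342
LED flashlight $15.11: general merchandise → 9% + 2.25% county = 11.25% → $1.699875
Scented candle $20.62: general merchandise → 9% + 2.25% county = 11.25% → $2.31975
Acetaminophen (200 ct) $9.33: OTC medicine → 10% + 2.75% county = 12.75% → $1.189575
Unrounded tax sum = $15.587 → $15.59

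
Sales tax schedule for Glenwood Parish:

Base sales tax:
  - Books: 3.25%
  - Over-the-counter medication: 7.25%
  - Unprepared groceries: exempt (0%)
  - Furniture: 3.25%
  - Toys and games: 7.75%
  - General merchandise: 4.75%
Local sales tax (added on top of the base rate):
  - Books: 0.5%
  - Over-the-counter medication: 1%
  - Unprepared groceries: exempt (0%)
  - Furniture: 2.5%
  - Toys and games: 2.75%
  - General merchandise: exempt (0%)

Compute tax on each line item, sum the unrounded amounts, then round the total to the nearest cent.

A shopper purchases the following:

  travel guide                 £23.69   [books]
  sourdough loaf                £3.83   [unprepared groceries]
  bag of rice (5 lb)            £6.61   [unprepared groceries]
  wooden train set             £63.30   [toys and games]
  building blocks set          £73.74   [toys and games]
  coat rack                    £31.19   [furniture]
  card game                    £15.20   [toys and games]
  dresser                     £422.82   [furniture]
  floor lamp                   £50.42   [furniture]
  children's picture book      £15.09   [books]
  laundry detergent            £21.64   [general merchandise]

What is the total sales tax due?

£47.47

Travel guide £23.69: books → 3.25% + 0.5% local = 3.75% → £0.888375
Sourdough loaf £3.83: unprepared groceries → 0% + 0% local = 0% → £0.00
Bag of rice (5 lb) £6.61: unprepared groceries → 0% + 0% local = 0% → £0.00
Wooden train set £63.30: toys and games → 7.75% + 2.75% local = 10.5% → £6.6465
Building blocks set £73.74: toys and games → 7.75% + 2.75% local = 10.5% → £7.7427
Coat rack £31.19: furniture → 3.25% + 2.5% local = 5.75% → £1.793425
Card game £15.20: toys and games → 7.75% + 2.75% local = 10.5% → £1.596
Dresser £422.82: furniture → 3.25% + 2.5% local = 5.75% → £24.31215
Floor lamp £50.42: furniture → 3.25% + 2.5% local = 5.75% → £2.89915
Children's picture book £15.09: books → 3.25% + 0.5% local = 3.75% → £0.565875
Laundry detergent £21.64: general merchandise → 4.75% + 0% local = 4.75% → £1.0279
Unrounded tax sum = £47.472075 → £47.47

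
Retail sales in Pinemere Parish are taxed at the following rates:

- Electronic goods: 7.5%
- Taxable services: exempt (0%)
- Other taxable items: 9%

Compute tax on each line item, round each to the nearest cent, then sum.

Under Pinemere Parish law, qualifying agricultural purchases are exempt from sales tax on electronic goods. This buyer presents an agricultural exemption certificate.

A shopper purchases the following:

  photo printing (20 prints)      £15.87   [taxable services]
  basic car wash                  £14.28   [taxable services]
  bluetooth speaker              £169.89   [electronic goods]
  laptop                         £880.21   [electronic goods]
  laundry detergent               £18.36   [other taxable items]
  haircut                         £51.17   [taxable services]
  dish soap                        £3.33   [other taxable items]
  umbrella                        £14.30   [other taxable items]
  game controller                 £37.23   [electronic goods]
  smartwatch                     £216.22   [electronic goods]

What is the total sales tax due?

£3.24

Photo printing (20 prints) £15.87: taxable services → 0% → £0.00
Basic car wash £14.28: taxable services → 0% → £0.00
Bluetooth speaker £169.89: electronic goods, buyer-exempt → 0% → £0.00
Laptop £880.21: electronic goods, buyer-exempt → 0% → £0.00
Laundry detergent £18.36: other taxable items → 9% → £1.65
Haircut £51.17: taxable services → 0% → £0.00
Dish soap £3.33: other taxable items → 9% → £0.30
Umbrella £14.30: other taxable items → 9% → £1.29
Game controller £37.23: electronic goods, buyer-exempt → 0% → £0.00
Smartwatch £216.22: electronic goods, buyer-exempt → 0% → £0.00
Total tax = £1.65 + £0.30 + £1.29 = £3.24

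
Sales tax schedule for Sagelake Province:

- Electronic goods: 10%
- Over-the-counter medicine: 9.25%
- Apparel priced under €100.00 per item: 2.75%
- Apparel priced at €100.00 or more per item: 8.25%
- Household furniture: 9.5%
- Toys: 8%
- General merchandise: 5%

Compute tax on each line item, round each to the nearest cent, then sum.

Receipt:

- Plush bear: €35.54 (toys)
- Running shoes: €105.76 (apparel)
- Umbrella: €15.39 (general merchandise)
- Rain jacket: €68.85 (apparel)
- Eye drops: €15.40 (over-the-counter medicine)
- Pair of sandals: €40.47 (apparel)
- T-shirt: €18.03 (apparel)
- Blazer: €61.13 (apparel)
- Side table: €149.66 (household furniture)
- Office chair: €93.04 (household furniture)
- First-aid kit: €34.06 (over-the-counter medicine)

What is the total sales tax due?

Plush bear €35.54: toys → 8% → €2.84
Running shoes €105.76: apparel, €100.00 or more → 8.25% → €8.73
Umbrella €15.39: general merchandise → 5% → €0.77
Rain jacket €68.85: apparel, under €100.00 → 2.75% → €1.89
Eye drops €15.40: over-the-counter medicine → 9.25% → €1.42
Pair of sandals €40.47: apparel, under €100.00 → 2.75% → €1.11
T-shirt €18.03: apparel, under €100.00 → 2.75% → €0.50
Blazer €61.13: apparel, under €100.00 → 2.75% → €1.68
Side table €149.66: household furniture → 9.5% → €14.22
Office chair €93.04: household furniture → 9.5% → €8.84
First-aid kit €34.06: over-the-counter medicine → 9.25% → €3.15
Total tax = €2.84 + €8.73 + €0.77 + €1.89 + €1.42 + €1.11 + €0.50 + €1.68 + €14.22 + €8.84 + €3.15 = €45.15

€45.15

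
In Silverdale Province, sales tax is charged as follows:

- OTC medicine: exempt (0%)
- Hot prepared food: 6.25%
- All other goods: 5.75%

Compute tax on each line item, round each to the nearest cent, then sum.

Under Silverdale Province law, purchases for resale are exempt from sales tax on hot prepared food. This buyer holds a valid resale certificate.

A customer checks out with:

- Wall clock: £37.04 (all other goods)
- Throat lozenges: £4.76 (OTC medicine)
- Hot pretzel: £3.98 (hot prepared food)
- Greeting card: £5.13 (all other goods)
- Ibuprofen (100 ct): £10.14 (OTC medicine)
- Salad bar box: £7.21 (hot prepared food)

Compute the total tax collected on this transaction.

Wall clock £37.04: all other goods → 5.75% → £2.13
Throat lozenges £4.76: OTC medicine → 0% → £0.00
Hot pretzel £3.98: hot prepared food, buyer-exempt → 0% → £0.00
Greeting card £5.13: all other goods → 5.75% → £0.29
Ibuprofen (100 ct) £10.14: OTC medicine → 0% → £0.00
Salad bar box £7.21: hot prepared food, buyer-exempt → 0% → £0.00
Total tax = £2.13 + £0.29 = £2.42

£2.42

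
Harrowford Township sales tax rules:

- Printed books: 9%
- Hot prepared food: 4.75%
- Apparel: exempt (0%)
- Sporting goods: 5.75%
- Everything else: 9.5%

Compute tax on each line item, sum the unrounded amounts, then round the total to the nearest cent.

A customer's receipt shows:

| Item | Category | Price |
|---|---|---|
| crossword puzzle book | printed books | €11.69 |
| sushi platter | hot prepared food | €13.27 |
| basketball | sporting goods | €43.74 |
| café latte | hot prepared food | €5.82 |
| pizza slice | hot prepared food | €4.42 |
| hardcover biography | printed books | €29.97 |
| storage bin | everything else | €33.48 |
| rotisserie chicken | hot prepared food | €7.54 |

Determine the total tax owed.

€10.92

Crossword puzzle book €11.69: printed books → 9% → €1.0521
Sushi platter €13.27: hot prepared food → 4.75% → €0.630325
Basketball €43.74: sporting goods → 5.75% → €2.51505
Café latte €5.82: hot prepared food → 4.75% → €0.27645
Pizza slice €4.42: hot prepared food → 4.75% → €0.20995
Hardcover biography €29.97: printed books → 9% → €2.6973
Storage bin €33.48: everything else → 9.5% → €3.1806
Rotisserie chicken €7.54: hot prepared food → 4.75% → €0.35815
Unrounded tax sum = €10.919925 → €10.92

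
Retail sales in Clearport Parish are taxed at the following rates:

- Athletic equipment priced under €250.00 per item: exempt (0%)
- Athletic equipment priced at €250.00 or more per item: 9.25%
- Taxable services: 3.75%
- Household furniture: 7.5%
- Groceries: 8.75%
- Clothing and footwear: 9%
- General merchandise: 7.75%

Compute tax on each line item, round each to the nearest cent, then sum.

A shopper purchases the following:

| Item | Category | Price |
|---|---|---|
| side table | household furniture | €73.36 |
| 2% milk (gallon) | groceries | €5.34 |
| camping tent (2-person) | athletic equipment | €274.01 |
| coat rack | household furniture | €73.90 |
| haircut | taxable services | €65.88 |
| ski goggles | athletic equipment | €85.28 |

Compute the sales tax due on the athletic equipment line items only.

Camping tent (2-person) €274.01: athletic equipment, €250.00 or more → 9.25% → €25.35
Ski goggles €85.28: athletic equipment, under €250.00 → 0% → €0.00
Tax on athletic equipment = €25.35 + €0.00 = €25.35

€25.35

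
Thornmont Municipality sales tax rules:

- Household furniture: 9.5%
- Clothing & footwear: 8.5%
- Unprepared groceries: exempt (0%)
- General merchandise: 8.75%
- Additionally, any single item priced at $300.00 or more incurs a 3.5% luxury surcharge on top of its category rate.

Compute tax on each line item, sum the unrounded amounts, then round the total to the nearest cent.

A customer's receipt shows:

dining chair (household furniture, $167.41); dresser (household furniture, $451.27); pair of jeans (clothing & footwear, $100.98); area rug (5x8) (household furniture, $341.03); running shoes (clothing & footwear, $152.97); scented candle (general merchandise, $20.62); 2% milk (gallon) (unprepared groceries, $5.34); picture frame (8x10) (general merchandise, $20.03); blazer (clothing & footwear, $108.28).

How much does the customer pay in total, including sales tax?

$1521.18

Dining chair $167.41: household furniture → 9.5% → $15.90395
Dresser $451.27: household furniture → 9.5% + 3.5% surcharge = 13% → $58.6651
Pair of jeans $100.98: clothing & footwear → 8.5% → $8.5833
Area rug (5x8) $341.03: household furniture → 9.5% + 3.5% surcharge = 13% → $44.3339
Running shoes $152.97: clothing & footwear → 8.5% → $13.00245
Scented candle $20.62: general merchandise → 8.75% → $1.80425
2% milk (gallon) $5.34: unprepared groceries → 0% → $0.00
Picture frame (8x10) $20.03: general merchandise → 8.75% → $1.752625
Blazer $108.28: clothing & footwear → 8.5% → $9.2038
Subtotal = $1367.93; unrounded tax = $153.249375 → $153.25; total due = $1521.18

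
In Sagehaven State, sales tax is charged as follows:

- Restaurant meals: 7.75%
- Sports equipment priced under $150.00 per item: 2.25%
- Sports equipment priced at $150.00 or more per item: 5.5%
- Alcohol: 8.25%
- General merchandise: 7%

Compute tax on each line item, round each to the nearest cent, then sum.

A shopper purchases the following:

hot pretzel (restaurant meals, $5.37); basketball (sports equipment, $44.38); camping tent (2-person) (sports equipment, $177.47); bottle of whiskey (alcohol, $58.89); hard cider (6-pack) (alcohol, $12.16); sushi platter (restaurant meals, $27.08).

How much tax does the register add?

Hot pretzel $5.37: restaurant meals → 7.75% → $0.42
Basketball $44.38: sports equipment, under $150.00 → 2.25% → $1.00
Camping tent (2-person) $177.47: sports equipment, $150.00 or more → 5.5% → $9.76
Bottle of whiskey $58.89: alcohol → 8.25% → $4.86
Hard cider (6-pack) $12.16: alcohol → 8.25% → $1.00
Sushi platter $27.08: restaurant meals → 7.75% → $2.10
Total tax = $0.42 + $1.00 + $9.76 + $4.86 + $1.00 + $2.10 = $19.14

$19.14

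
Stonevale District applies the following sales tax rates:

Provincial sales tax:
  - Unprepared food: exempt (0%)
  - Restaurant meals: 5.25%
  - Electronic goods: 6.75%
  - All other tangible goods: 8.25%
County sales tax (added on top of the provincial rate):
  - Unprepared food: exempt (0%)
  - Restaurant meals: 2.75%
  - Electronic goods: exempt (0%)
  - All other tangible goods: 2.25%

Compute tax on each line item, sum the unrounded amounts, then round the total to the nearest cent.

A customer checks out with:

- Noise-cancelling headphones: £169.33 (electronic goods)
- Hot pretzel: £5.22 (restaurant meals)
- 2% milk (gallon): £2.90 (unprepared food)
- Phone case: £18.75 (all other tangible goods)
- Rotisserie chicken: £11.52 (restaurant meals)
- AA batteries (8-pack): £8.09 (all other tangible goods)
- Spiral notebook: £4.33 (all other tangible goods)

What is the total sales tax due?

£16.04

Noise-cancelling headphones £169.33: electronic goods → 6.75% + 0% county = 6.75% → £11.429775
Hot pretzel £5.22: restaurant meals → 5.25% + 2.75% county = 8% → £0.4176
2% milk (gallon) £2.90: unprepared food → 0% + 0% county = 0% → £0.00
Phone case £18.75: all other tangible goods → 8.25% + 2.25% county = 10.5% → £1.96875
Rotisserie chicken £11.52: restaurant meals → 5.25% + 2.75% county = 8% → £0.9216
AA batteries (8-pack) £8.09: all other tangible goods → 8.25% + 2.25% county = 10.5% → £0.84945
Spiral notebook £4.33: all other tangible goods → 8.25% + 2.25% county = 10.5% → £0.45465
Unrounded tax sum = £16.041825 → £16.04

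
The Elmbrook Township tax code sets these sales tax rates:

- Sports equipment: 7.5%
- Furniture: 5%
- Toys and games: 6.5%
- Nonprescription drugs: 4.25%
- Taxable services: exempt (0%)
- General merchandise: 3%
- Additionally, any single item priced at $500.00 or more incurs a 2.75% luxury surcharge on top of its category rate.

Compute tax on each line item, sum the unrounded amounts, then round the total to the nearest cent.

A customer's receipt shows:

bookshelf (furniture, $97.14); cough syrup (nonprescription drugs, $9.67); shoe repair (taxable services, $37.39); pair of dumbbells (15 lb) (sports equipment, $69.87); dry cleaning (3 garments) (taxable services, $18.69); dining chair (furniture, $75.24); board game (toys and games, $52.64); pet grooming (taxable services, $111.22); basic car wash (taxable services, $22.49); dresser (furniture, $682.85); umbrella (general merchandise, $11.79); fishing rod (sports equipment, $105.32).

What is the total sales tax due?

$78.87

Bookshelf $97.14: furniture → 5% → $4.857
Cough syrup $9.67: nonprescription drugs → 4.25% → $0.410975
Shoe repair $37.39: taxable services → 0% → $0.00
Pair of dumbbells (15 lb) $69.87: sports equipment → 7.5% → $5.24025
Dry cleaning (3 garments) $18.69: taxable services → 0% → $0.00
Dining chair $75.24: furniture → 5% → $3.762
Board game $52.64: toys and games → 6.5% → $3.4216
Pet grooming $111.22: taxable services → 0% → $0.00
Basic car wash $22.49: taxable services → 0% → $0.00
Dresser $682.85: furniture → 5% + 2.75% surcharge = 7.75% → $52.920875
Umbrella $11.79: general merchandise → 3% → $0.3537
Fishing rod $105.32: sports equipment → 7.5% → $7.899
Unrounded tax sum = $78.8654 → $78.87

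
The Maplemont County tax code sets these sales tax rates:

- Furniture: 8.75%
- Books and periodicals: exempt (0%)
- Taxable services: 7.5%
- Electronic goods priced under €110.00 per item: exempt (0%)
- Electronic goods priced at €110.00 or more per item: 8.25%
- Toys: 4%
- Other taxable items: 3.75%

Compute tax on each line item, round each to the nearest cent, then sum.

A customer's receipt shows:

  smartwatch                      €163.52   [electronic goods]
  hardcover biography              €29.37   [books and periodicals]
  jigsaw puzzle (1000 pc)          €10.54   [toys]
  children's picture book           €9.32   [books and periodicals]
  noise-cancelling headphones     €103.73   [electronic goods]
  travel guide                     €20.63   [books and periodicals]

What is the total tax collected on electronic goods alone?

€13.49

Smartwatch €163.52: electronic goods, €110.00 or more → 8.25% → €13.49
Noise-cancelling headphones €103.73: electronic goods, under €110.00 → 0% → €0.00
Tax on electronic goods = €13.49 + €0.00 = €13.49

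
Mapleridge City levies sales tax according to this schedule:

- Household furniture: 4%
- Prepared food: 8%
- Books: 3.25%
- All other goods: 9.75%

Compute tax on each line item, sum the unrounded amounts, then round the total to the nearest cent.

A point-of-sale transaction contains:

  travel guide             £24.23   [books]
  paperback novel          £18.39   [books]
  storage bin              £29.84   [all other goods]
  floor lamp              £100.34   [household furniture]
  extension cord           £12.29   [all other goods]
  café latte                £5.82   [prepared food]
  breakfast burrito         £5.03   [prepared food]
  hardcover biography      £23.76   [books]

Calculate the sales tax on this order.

Travel guide £24.23: books → 3.25% → £0.787475
Paperback novel £18.39: books → 3.25% → £0.597675
Storage bin £29.84: all other goods → 9.75% → £2.9094
Floor lamp £100.34: household furniture → 4% → £4.0136
Extension cord £12.29: all other goods → 9.75% → £1.198275
Café latte £5.82: prepared food → 8% → £0.4656
Breakfast burrito £5.03: prepared food → 8% → £0.4024
Hardcover biography £23.76: books → 3.25% → £0.7722
Unrounded tax sum = £11.146625 → £11.15

£11.15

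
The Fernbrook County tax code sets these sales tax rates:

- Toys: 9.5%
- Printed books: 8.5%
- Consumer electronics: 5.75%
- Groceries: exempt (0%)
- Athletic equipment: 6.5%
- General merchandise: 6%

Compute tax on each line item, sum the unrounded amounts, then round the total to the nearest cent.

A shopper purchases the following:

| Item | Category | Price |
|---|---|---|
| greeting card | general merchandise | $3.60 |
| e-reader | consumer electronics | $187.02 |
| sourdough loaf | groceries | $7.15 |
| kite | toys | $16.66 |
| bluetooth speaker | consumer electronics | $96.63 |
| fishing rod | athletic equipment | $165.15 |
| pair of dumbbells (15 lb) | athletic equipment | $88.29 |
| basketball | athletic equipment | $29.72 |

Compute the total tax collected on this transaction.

Greeting card $3.60: general merchandise → 6% → $0.216
E-reader $187.02: consumer electronics → 5.75% → $10.75365
Sourdough loaf $7.15: groceries → 0% → $0.00
Kite $16.66: toys → 9.5% → $1.5827
Bluetooth speaker $96.63: consumer electronics → 5.75% → $5.556225
Fishing rod $165.15: athletic equipment → 6.5% → $10.73475
Pair of dumbbells (15 lb) $88.29: athletic equipment → 6.5% → $5.73885
Basketball $29.72: athletic equipment → 6.5% → $1.9318
Unrounded tax sum = $36.513975 → $36.51

$36.51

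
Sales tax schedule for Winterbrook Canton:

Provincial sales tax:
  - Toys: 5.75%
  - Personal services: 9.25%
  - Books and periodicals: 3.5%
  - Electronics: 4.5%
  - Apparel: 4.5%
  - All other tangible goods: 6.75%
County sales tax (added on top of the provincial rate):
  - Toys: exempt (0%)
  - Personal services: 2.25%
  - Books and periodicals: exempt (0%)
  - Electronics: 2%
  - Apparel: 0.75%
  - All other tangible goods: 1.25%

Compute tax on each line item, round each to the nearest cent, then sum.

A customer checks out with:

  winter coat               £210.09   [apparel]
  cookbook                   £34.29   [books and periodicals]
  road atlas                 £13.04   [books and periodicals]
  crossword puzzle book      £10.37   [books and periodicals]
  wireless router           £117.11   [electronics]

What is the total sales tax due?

£20.66

Winter coat £210.09: apparel → 4.5% + 0.75% county = 5.25% → £11.03
Cookbook £34.29: books and periodicals → 3.5% + 0% county = 3.5% → £1.20
Road atlas £13.04: books and periodicals → 3.5% + 0% county = 3.5% → £0.46
Crossword puzzle book £10.37: books and periodicals → 3.5% + 0% county = 3.5% → £0.36
Wireless router £117.11: electronics → 4.5% + 2% county = 6.5% → £7.61
Total tax = £11.03 + £1.20 + £0.46 + £0.36 + £7.61 = £20.66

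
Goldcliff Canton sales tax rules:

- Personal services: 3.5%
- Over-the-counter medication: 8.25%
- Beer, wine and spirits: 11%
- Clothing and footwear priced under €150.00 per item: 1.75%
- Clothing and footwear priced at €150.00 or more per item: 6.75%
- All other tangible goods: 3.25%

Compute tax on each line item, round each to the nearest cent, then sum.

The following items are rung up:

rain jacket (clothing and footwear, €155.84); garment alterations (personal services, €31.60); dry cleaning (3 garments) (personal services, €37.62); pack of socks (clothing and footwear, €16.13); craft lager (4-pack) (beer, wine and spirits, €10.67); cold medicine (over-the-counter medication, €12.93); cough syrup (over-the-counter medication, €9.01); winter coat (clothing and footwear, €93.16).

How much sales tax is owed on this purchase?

€17.84

Rain jacket €155.84: clothing and footwear, €150.00 or more → 6.75% → €10.52
Garment alterations €31.60: personal services → 3.5% → €1.11
Dry cleaning (3 garments) €37.62: personal services → 3.5% → €1.32
Pack of socks €16.13: clothing and footwear, under €150.00 → 1.75% → €0.28
Craft lager (4-pack) €10.67: beer, wine and spirits → 11% → €1.17
Cold medicine €12.93: over-the-counter medication → 8.25% → €1.07
Cough syrup €9.01: over-the-counter medication → 8.25% → €0.74
Winter coat €93.16: clothing and footwear, under €150.00 → 1.75% → €1.63
Total tax = €10.52 + €1.11 + €1.32 + €0.28 + €1.17 + €1.07 + €0.74 + €1.63 = €17.84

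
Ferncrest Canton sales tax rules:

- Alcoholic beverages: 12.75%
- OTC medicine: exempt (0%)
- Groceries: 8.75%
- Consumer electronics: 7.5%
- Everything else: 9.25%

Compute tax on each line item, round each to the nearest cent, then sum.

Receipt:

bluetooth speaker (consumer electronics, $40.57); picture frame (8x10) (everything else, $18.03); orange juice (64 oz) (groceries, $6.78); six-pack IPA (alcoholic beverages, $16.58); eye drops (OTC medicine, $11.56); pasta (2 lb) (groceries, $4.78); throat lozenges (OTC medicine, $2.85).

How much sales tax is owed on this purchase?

Bluetooth speaker $40.57: consumer electronics → 7.5% → $3.04
Picture frame (8x10) $18.03: everything else → 9.25% → $1.67
Orange juice (64 oz) $6.78: groceries → 8.75% → $0.59
Six-pack IPA $16.58: alcoholic beverages → 12.75% → $2.11
Eye drops $11.56: OTC medicine → 0% → $0.00
Pasta (2 lb) $4.78: groceries → 8.75% → $0.42
Throat lozenges $2.85: OTC medicine → 0% → $0.00
Total tax = $3.04 + $1.67 + $0.59 + $2.11 + $0.42 = $7.83

$7.83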